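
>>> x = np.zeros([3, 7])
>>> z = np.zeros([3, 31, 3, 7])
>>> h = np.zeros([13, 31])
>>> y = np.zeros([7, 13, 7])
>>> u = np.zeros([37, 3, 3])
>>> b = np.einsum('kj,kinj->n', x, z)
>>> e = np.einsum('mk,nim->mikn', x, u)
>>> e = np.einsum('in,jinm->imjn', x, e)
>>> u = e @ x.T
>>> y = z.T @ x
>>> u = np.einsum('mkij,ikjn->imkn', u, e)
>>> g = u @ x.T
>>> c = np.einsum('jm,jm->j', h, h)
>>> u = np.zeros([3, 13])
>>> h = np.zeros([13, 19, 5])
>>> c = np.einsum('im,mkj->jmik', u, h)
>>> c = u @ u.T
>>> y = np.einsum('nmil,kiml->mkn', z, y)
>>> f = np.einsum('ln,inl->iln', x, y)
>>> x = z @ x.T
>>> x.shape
(3, 31, 3, 3)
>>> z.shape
(3, 31, 3, 7)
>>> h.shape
(13, 19, 5)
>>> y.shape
(31, 7, 3)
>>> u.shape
(3, 13)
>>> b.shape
(3,)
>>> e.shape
(3, 37, 3, 7)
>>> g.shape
(3, 3, 37, 3)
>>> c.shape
(3, 3)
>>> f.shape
(31, 3, 7)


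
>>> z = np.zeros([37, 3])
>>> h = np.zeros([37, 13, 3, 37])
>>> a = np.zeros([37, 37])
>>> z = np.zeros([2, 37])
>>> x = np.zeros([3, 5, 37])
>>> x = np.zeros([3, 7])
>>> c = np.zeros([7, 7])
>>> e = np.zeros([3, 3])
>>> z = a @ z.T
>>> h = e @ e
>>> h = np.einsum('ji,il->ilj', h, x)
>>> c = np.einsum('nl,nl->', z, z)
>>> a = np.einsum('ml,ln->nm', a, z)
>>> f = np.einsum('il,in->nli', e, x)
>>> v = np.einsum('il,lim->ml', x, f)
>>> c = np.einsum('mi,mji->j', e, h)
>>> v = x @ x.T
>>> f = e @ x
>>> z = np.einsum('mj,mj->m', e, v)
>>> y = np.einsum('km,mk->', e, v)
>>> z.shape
(3,)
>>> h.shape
(3, 7, 3)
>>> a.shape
(2, 37)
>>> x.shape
(3, 7)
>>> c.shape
(7,)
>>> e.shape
(3, 3)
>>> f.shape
(3, 7)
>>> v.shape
(3, 3)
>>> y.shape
()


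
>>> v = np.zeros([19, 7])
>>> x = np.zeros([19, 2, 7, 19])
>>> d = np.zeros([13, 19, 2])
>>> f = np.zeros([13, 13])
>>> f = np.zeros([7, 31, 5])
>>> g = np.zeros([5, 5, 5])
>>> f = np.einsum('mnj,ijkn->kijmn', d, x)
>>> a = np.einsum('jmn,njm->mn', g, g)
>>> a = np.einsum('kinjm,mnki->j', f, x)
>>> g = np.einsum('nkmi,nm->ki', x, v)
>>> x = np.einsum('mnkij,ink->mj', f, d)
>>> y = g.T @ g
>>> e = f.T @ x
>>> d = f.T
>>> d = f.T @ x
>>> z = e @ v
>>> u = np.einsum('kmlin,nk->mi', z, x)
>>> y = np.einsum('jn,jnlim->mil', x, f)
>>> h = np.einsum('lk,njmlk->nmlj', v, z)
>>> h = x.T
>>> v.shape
(19, 7)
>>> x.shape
(7, 19)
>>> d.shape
(19, 13, 2, 19, 19)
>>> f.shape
(7, 19, 2, 13, 19)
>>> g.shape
(2, 19)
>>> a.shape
(13,)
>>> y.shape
(19, 13, 2)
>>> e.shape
(19, 13, 2, 19, 19)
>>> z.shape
(19, 13, 2, 19, 7)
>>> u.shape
(13, 19)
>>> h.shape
(19, 7)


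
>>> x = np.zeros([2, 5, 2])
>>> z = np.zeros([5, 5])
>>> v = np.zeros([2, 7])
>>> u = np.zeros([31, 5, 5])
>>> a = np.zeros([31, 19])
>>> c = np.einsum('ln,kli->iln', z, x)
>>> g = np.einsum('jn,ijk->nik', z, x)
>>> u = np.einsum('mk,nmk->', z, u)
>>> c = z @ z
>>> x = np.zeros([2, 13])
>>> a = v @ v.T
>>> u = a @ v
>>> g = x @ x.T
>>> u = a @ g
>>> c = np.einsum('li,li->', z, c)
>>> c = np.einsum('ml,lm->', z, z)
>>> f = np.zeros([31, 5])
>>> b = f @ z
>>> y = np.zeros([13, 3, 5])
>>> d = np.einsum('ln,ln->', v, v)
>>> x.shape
(2, 13)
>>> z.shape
(5, 5)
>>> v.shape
(2, 7)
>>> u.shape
(2, 2)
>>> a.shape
(2, 2)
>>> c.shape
()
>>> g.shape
(2, 2)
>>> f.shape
(31, 5)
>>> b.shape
(31, 5)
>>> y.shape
(13, 3, 5)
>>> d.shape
()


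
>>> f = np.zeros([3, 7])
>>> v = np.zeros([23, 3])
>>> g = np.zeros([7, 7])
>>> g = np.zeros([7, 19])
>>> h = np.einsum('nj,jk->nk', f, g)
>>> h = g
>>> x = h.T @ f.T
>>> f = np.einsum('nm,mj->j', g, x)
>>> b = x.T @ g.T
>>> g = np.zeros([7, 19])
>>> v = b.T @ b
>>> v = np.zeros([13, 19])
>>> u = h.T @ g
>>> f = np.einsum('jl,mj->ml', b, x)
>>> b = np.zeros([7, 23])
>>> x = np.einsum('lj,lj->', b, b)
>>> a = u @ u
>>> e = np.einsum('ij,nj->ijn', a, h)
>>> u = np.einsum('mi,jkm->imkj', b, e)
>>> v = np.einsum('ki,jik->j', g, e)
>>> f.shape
(19, 7)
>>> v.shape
(19,)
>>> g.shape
(7, 19)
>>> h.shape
(7, 19)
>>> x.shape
()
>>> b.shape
(7, 23)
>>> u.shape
(23, 7, 19, 19)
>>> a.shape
(19, 19)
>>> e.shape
(19, 19, 7)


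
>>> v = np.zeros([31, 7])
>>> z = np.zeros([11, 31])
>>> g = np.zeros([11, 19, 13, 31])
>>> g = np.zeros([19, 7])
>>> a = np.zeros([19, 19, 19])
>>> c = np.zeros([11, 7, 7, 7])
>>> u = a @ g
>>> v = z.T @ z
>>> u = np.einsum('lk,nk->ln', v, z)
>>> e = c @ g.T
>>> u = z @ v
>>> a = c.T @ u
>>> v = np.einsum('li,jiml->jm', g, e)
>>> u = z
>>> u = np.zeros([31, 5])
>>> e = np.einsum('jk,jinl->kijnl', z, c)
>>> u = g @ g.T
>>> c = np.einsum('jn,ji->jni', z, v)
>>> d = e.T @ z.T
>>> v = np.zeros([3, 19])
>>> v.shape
(3, 19)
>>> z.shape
(11, 31)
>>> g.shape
(19, 7)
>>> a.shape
(7, 7, 7, 31)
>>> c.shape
(11, 31, 7)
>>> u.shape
(19, 19)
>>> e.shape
(31, 7, 11, 7, 7)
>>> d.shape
(7, 7, 11, 7, 11)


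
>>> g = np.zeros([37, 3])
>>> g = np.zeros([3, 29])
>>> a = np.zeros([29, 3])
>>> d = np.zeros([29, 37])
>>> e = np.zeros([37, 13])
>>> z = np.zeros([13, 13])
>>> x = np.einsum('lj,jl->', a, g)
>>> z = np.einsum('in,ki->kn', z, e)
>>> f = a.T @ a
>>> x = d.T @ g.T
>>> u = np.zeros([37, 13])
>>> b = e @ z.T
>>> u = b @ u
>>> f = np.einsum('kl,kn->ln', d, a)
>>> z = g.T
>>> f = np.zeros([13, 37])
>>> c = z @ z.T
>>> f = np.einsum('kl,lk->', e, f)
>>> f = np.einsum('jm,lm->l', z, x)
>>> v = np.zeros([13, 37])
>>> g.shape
(3, 29)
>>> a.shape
(29, 3)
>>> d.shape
(29, 37)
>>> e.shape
(37, 13)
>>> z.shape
(29, 3)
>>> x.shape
(37, 3)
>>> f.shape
(37,)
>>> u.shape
(37, 13)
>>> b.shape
(37, 37)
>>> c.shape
(29, 29)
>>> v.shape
(13, 37)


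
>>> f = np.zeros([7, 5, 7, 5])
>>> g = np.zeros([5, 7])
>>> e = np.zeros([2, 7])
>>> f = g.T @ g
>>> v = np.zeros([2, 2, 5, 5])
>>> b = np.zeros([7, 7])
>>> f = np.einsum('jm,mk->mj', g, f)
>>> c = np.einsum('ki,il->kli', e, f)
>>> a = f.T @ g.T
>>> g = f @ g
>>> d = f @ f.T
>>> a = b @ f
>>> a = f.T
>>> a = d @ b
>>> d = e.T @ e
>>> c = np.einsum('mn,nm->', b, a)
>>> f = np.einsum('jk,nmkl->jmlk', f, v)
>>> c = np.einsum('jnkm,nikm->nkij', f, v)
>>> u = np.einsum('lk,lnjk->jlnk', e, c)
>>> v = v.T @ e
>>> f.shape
(7, 2, 5, 5)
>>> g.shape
(7, 7)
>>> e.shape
(2, 7)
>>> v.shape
(5, 5, 2, 7)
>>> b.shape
(7, 7)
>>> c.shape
(2, 5, 2, 7)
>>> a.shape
(7, 7)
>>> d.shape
(7, 7)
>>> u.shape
(2, 2, 5, 7)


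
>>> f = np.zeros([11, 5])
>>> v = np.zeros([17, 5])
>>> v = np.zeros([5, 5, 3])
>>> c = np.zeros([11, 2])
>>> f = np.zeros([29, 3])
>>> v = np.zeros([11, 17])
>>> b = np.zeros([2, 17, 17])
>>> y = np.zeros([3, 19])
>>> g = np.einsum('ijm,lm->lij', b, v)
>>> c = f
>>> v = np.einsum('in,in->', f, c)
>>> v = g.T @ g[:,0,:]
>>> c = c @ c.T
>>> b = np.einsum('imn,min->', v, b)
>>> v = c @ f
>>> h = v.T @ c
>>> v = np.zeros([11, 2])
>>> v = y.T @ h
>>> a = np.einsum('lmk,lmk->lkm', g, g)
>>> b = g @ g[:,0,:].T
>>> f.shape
(29, 3)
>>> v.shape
(19, 29)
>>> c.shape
(29, 29)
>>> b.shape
(11, 2, 11)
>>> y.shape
(3, 19)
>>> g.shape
(11, 2, 17)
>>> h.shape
(3, 29)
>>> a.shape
(11, 17, 2)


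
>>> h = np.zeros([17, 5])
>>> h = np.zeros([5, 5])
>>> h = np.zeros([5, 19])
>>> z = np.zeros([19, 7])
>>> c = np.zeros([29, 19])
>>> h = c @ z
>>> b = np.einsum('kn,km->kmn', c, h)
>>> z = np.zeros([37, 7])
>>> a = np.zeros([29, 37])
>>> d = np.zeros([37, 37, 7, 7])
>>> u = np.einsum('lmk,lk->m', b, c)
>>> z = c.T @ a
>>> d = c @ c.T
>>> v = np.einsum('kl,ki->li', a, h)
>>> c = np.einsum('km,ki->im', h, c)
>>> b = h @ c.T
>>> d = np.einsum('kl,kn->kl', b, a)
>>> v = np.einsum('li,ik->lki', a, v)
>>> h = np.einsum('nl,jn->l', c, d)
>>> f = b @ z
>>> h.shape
(7,)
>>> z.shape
(19, 37)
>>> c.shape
(19, 7)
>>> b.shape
(29, 19)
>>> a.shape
(29, 37)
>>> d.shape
(29, 19)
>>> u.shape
(7,)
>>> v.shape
(29, 7, 37)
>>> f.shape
(29, 37)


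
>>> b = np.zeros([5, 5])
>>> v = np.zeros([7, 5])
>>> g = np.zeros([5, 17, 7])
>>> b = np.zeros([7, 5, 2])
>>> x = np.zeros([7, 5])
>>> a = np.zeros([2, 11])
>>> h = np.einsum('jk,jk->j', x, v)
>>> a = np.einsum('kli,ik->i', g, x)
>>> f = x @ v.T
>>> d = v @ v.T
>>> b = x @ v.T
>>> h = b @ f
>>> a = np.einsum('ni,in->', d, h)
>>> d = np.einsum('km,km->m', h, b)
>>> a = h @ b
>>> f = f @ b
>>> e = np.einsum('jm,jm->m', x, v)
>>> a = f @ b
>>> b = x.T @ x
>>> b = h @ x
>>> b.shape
(7, 5)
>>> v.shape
(7, 5)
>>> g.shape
(5, 17, 7)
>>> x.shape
(7, 5)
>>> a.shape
(7, 7)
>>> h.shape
(7, 7)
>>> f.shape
(7, 7)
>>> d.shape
(7,)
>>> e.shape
(5,)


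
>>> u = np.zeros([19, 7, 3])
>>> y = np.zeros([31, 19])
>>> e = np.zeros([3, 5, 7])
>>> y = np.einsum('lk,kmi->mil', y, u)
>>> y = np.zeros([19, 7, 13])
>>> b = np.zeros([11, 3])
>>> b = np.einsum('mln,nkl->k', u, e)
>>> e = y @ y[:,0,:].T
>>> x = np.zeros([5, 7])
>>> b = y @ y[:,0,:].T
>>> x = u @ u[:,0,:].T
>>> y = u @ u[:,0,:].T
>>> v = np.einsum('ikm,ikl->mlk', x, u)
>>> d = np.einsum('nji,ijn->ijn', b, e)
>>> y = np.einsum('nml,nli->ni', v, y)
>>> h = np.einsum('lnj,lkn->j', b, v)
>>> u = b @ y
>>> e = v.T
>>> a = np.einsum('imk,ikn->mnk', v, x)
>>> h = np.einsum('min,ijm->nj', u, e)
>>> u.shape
(19, 7, 19)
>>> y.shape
(19, 19)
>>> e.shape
(7, 3, 19)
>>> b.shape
(19, 7, 19)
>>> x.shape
(19, 7, 19)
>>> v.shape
(19, 3, 7)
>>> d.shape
(19, 7, 19)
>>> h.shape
(19, 3)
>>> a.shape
(3, 19, 7)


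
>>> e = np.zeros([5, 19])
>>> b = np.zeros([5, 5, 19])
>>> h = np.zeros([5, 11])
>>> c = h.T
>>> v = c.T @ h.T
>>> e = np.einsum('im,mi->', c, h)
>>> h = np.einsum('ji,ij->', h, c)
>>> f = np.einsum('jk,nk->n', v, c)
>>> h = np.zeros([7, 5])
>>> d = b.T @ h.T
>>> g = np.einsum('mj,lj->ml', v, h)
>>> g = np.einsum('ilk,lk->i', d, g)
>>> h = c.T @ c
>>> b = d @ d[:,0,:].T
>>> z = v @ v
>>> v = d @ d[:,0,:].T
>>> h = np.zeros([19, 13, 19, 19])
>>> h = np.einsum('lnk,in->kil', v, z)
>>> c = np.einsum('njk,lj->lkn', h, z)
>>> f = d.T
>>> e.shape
()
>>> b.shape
(19, 5, 19)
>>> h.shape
(19, 5, 19)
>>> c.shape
(5, 19, 19)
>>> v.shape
(19, 5, 19)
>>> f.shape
(7, 5, 19)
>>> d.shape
(19, 5, 7)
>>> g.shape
(19,)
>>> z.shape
(5, 5)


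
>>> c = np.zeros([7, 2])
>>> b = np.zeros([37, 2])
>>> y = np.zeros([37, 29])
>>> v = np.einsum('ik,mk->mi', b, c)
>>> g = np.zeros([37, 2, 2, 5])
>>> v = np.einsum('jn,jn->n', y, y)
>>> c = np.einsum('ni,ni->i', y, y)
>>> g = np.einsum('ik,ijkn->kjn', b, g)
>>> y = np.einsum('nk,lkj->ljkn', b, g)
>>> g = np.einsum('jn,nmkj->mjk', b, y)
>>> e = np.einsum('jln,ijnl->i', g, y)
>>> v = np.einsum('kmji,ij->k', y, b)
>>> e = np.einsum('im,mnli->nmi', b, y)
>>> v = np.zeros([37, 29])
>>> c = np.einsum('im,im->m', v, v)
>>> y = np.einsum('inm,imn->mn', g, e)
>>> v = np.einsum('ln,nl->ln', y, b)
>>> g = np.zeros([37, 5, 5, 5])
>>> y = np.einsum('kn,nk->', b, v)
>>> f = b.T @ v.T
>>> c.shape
(29,)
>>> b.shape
(37, 2)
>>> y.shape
()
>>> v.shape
(2, 37)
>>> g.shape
(37, 5, 5, 5)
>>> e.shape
(5, 2, 37)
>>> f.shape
(2, 2)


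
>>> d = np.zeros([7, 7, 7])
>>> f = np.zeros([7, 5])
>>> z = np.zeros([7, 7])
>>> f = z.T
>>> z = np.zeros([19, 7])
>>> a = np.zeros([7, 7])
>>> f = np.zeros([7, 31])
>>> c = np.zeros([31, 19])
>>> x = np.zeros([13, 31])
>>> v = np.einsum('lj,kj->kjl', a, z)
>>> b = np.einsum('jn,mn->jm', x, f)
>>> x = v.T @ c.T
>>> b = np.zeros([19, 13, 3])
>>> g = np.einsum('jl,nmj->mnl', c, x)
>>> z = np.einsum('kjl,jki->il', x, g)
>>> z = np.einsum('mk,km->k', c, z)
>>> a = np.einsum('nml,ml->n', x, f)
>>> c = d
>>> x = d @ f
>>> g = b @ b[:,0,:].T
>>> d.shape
(7, 7, 7)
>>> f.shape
(7, 31)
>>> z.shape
(19,)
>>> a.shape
(7,)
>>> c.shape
(7, 7, 7)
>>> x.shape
(7, 7, 31)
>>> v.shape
(19, 7, 7)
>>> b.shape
(19, 13, 3)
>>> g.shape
(19, 13, 19)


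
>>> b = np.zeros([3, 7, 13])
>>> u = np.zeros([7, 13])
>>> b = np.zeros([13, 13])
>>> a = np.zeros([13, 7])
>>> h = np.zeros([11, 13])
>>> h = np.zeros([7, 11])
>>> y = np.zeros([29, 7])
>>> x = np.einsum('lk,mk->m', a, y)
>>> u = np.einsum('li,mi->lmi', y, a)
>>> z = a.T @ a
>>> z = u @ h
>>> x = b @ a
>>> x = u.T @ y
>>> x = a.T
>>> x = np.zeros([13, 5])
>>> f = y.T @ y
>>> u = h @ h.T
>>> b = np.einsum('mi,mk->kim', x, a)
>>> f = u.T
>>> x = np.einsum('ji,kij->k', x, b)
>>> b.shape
(7, 5, 13)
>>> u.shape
(7, 7)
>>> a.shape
(13, 7)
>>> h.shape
(7, 11)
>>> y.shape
(29, 7)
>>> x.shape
(7,)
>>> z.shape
(29, 13, 11)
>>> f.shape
(7, 7)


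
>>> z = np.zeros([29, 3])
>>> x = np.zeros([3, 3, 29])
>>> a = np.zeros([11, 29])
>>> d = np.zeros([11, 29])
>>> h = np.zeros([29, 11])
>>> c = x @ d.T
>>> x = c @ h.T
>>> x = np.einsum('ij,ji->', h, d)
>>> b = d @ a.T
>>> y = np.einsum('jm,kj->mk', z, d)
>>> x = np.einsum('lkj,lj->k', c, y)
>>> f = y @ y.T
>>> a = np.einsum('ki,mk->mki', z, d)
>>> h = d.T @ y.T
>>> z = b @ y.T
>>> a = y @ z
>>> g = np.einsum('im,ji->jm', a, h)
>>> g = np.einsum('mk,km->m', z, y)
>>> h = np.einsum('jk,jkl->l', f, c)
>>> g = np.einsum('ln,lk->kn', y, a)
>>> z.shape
(11, 3)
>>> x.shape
(3,)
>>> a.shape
(3, 3)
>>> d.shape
(11, 29)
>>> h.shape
(11,)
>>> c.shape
(3, 3, 11)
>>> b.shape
(11, 11)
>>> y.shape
(3, 11)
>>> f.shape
(3, 3)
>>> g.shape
(3, 11)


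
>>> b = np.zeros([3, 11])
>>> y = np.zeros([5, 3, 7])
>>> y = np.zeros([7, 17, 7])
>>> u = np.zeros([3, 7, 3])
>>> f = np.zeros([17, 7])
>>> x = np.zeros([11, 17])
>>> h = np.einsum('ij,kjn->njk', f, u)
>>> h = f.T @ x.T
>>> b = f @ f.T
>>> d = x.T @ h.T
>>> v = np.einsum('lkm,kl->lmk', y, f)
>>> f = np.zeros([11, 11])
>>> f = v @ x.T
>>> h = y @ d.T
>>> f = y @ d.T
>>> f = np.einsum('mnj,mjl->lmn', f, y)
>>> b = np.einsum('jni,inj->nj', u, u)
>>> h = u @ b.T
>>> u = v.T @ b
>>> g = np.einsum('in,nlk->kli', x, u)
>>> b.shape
(7, 3)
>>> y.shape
(7, 17, 7)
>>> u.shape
(17, 7, 3)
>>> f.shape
(7, 7, 17)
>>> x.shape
(11, 17)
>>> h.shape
(3, 7, 7)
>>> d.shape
(17, 7)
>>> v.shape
(7, 7, 17)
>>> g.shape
(3, 7, 11)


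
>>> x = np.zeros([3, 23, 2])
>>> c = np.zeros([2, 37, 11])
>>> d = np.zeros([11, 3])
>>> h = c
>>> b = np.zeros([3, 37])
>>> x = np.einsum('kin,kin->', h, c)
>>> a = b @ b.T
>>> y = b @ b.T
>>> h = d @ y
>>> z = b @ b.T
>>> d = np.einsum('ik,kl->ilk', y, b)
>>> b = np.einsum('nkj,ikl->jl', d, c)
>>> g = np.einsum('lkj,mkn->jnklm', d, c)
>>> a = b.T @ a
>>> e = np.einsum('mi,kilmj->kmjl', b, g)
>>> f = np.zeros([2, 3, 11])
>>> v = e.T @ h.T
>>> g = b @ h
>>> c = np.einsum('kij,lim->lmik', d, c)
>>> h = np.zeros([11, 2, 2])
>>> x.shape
()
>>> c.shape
(2, 11, 37, 3)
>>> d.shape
(3, 37, 3)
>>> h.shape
(11, 2, 2)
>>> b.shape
(3, 11)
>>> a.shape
(11, 3)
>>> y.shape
(3, 3)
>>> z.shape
(3, 3)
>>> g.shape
(3, 3)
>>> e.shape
(3, 3, 2, 37)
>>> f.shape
(2, 3, 11)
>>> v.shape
(37, 2, 3, 11)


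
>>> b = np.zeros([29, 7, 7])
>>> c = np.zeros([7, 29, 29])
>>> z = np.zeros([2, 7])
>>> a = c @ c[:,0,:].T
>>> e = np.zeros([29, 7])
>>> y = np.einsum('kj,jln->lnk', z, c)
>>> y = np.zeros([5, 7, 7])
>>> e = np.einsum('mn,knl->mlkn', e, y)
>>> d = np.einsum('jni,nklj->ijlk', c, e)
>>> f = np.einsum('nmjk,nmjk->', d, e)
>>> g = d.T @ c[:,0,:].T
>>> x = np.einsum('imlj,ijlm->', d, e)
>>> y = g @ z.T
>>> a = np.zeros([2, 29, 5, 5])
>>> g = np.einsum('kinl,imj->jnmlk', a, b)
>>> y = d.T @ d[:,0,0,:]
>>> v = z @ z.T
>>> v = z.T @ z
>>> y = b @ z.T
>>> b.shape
(29, 7, 7)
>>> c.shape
(7, 29, 29)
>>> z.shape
(2, 7)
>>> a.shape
(2, 29, 5, 5)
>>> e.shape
(29, 7, 5, 7)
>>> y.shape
(29, 7, 2)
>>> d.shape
(29, 7, 5, 7)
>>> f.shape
()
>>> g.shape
(7, 5, 7, 5, 2)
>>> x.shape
()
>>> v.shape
(7, 7)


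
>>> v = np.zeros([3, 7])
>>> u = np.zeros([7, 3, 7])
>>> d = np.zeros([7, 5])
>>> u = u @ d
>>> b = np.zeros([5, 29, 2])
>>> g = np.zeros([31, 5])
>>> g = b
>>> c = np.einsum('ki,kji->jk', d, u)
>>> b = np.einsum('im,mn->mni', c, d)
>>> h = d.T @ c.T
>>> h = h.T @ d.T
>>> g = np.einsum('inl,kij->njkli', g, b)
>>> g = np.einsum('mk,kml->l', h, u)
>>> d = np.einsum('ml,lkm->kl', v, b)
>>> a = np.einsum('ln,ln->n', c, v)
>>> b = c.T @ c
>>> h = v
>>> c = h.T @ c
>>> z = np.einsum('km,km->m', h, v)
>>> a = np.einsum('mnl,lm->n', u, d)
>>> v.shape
(3, 7)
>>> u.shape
(7, 3, 5)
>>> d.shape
(5, 7)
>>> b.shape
(7, 7)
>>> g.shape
(5,)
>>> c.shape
(7, 7)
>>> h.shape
(3, 7)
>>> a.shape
(3,)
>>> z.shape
(7,)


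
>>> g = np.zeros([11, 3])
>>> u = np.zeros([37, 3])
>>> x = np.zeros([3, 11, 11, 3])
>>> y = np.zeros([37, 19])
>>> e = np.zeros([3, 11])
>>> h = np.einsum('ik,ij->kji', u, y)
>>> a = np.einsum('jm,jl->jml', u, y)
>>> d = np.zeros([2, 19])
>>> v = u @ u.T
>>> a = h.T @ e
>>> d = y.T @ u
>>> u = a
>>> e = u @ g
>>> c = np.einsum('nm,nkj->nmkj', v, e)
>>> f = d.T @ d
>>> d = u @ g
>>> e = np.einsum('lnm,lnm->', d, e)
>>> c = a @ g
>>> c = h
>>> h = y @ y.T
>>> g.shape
(11, 3)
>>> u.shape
(37, 19, 11)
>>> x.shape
(3, 11, 11, 3)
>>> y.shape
(37, 19)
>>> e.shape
()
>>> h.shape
(37, 37)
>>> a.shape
(37, 19, 11)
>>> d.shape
(37, 19, 3)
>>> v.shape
(37, 37)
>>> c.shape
(3, 19, 37)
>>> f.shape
(3, 3)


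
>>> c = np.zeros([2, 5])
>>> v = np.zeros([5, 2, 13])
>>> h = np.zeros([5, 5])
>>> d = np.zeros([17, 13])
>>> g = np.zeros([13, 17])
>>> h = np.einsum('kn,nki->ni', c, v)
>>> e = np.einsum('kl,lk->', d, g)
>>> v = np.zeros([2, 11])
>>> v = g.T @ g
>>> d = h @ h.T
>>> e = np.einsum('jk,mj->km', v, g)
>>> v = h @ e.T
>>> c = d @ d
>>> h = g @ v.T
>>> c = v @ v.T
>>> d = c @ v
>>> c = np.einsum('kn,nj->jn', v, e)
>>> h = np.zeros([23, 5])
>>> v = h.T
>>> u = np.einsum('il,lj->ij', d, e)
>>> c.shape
(13, 17)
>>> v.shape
(5, 23)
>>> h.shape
(23, 5)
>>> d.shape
(5, 17)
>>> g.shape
(13, 17)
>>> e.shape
(17, 13)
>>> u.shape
(5, 13)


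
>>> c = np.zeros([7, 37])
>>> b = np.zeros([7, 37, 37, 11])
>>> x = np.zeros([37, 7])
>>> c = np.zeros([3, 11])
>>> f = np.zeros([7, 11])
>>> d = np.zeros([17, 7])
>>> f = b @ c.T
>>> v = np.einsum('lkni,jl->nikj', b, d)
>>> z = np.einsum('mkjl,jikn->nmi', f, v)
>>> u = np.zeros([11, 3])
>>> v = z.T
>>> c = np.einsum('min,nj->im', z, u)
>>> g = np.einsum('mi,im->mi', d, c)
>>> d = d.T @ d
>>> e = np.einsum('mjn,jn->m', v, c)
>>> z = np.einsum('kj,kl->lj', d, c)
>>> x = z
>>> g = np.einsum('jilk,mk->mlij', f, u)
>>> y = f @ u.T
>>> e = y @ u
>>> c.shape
(7, 17)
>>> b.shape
(7, 37, 37, 11)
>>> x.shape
(17, 7)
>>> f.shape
(7, 37, 37, 3)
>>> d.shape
(7, 7)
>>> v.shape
(11, 7, 17)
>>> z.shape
(17, 7)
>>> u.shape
(11, 3)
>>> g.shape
(11, 37, 37, 7)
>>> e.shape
(7, 37, 37, 3)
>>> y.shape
(7, 37, 37, 11)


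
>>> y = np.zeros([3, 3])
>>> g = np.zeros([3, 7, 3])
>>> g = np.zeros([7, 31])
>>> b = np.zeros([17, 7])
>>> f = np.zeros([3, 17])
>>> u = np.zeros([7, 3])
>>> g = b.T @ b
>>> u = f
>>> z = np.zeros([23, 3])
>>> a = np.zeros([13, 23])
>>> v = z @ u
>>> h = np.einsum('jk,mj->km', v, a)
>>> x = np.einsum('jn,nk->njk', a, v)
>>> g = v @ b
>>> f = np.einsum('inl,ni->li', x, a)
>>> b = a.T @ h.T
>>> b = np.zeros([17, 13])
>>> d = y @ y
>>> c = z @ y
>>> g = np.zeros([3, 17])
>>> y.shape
(3, 3)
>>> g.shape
(3, 17)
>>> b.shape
(17, 13)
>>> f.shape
(17, 23)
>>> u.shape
(3, 17)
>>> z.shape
(23, 3)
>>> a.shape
(13, 23)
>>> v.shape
(23, 17)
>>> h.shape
(17, 13)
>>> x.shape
(23, 13, 17)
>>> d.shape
(3, 3)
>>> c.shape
(23, 3)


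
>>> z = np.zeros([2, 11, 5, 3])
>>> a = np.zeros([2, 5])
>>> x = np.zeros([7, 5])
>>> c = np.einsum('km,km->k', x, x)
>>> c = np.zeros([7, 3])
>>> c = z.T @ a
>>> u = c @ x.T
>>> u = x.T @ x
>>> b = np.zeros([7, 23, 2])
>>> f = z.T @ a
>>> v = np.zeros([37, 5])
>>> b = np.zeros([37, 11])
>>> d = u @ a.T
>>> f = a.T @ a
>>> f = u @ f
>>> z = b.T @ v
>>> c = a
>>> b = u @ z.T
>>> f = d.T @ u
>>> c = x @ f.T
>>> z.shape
(11, 5)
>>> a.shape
(2, 5)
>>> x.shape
(7, 5)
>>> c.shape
(7, 2)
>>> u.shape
(5, 5)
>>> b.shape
(5, 11)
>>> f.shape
(2, 5)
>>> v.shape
(37, 5)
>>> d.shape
(5, 2)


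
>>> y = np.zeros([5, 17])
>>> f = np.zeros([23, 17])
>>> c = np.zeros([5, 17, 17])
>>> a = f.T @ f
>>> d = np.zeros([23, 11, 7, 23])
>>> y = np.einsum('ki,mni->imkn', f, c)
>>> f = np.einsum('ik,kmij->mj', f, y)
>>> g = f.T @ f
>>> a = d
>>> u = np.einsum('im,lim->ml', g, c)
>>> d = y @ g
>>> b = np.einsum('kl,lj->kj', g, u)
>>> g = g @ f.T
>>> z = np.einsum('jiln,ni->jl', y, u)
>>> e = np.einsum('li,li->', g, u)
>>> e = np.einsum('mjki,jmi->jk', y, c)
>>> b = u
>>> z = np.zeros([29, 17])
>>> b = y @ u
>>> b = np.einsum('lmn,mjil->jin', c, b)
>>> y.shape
(17, 5, 23, 17)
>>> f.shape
(5, 17)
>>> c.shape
(5, 17, 17)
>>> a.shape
(23, 11, 7, 23)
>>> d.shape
(17, 5, 23, 17)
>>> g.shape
(17, 5)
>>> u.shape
(17, 5)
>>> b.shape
(5, 23, 17)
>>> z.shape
(29, 17)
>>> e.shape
(5, 23)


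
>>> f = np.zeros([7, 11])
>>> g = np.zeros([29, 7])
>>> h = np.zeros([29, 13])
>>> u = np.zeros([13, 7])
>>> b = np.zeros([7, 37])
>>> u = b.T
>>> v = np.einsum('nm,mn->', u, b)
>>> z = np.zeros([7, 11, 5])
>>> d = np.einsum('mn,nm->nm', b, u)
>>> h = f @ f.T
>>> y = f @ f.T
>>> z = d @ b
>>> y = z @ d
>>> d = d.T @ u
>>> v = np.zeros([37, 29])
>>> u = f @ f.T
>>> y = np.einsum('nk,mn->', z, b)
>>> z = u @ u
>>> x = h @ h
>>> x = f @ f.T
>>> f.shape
(7, 11)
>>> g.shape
(29, 7)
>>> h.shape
(7, 7)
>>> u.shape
(7, 7)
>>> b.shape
(7, 37)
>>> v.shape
(37, 29)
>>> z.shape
(7, 7)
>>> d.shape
(7, 7)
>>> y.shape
()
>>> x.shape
(7, 7)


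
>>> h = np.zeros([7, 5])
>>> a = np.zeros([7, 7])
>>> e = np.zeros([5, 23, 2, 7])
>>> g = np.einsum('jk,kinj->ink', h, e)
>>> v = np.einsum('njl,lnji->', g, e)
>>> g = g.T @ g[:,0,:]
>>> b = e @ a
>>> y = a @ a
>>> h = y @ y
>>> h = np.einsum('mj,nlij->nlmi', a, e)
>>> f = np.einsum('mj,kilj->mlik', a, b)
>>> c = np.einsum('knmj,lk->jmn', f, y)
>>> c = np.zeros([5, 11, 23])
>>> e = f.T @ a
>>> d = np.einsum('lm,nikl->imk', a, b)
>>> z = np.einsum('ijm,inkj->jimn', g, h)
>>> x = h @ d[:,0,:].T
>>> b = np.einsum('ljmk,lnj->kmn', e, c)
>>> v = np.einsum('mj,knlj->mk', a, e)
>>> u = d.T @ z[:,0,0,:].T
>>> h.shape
(5, 23, 7, 2)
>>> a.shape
(7, 7)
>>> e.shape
(5, 23, 2, 7)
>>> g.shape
(5, 2, 5)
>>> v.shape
(7, 5)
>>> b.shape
(7, 2, 11)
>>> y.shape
(7, 7)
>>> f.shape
(7, 2, 23, 5)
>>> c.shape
(5, 11, 23)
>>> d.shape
(23, 7, 2)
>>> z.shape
(2, 5, 5, 23)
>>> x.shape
(5, 23, 7, 23)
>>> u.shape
(2, 7, 2)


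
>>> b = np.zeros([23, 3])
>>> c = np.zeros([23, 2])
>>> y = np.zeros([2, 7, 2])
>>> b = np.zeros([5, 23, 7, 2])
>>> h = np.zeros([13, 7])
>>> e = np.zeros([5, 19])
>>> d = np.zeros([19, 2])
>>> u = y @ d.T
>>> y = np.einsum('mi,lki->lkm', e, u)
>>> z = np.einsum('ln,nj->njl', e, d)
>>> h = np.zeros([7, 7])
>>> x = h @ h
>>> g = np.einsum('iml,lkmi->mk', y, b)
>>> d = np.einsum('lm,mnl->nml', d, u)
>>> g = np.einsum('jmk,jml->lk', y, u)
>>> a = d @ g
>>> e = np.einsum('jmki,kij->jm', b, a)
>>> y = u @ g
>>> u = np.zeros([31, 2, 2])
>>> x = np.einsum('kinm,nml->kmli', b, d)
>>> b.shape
(5, 23, 7, 2)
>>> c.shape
(23, 2)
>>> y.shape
(2, 7, 5)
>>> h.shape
(7, 7)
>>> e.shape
(5, 23)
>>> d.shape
(7, 2, 19)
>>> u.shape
(31, 2, 2)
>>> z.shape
(19, 2, 5)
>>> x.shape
(5, 2, 19, 23)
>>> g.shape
(19, 5)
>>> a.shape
(7, 2, 5)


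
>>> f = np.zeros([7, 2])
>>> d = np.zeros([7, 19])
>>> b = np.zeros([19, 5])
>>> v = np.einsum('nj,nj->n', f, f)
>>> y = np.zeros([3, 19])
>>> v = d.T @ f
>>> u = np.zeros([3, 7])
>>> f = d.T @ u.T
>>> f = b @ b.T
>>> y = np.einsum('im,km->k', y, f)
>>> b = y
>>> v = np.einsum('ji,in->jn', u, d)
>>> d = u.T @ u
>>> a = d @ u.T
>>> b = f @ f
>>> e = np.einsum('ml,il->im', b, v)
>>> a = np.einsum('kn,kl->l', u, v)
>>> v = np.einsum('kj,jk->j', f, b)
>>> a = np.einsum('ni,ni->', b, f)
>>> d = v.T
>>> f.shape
(19, 19)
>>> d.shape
(19,)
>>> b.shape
(19, 19)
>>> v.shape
(19,)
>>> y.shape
(19,)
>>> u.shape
(3, 7)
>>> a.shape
()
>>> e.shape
(3, 19)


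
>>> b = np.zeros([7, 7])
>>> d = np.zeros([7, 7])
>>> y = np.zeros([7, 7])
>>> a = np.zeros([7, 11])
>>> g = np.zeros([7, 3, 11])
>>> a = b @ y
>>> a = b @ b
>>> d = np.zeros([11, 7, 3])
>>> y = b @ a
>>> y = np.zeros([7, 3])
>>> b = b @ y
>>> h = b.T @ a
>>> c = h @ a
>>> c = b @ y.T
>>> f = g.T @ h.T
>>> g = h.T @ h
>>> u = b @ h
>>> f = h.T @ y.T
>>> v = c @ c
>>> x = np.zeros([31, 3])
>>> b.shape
(7, 3)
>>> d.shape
(11, 7, 3)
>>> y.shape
(7, 3)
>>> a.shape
(7, 7)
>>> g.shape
(7, 7)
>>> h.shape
(3, 7)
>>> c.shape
(7, 7)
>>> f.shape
(7, 7)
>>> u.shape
(7, 7)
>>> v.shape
(7, 7)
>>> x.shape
(31, 3)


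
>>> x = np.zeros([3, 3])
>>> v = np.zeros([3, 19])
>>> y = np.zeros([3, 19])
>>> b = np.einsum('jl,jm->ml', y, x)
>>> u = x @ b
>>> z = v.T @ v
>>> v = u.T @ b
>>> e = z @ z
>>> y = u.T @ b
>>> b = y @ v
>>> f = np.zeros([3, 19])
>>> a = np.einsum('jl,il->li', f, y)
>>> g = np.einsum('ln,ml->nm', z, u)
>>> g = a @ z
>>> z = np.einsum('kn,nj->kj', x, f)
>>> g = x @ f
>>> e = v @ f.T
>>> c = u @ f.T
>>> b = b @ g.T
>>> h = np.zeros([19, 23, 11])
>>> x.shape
(3, 3)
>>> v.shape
(19, 19)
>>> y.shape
(19, 19)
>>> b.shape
(19, 3)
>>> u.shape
(3, 19)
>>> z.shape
(3, 19)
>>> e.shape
(19, 3)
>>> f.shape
(3, 19)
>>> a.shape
(19, 19)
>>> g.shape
(3, 19)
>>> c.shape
(3, 3)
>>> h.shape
(19, 23, 11)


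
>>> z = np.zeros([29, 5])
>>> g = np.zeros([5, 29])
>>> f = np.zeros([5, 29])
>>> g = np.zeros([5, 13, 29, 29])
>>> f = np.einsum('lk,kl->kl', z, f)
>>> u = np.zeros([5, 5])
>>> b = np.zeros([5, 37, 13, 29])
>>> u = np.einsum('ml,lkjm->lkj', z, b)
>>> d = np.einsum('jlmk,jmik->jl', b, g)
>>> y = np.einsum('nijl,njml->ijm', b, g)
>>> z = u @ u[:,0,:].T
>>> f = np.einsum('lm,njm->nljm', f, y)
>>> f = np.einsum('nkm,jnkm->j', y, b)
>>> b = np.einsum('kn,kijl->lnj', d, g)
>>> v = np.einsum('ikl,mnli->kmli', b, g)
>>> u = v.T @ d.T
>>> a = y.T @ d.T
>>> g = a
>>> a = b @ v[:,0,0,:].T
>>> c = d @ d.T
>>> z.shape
(5, 37, 5)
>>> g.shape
(29, 13, 5)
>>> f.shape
(5,)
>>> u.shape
(29, 29, 5, 5)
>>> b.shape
(29, 37, 29)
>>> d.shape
(5, 37)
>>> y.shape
(37, 13, 29)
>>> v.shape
(37, 5, 29, 29)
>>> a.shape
(29, 37, 37)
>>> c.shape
(5, 5)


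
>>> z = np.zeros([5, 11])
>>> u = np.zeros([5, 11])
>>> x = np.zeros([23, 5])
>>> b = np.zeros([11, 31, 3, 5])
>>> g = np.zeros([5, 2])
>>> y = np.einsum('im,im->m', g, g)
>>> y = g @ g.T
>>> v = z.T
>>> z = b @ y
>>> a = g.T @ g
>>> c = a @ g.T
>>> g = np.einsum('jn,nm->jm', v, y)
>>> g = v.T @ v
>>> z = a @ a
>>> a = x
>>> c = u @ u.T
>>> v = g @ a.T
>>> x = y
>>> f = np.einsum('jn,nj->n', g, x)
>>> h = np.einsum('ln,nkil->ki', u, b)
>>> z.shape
(2, 2)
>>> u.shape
(5, 11)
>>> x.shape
(5, 5)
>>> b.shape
(11, 31, 3, 5)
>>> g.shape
(5, 5)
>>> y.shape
(5, 5)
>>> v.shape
(5, 23)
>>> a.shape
(23, 5)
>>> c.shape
(5, 5)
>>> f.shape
(5,)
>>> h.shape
(31, 3)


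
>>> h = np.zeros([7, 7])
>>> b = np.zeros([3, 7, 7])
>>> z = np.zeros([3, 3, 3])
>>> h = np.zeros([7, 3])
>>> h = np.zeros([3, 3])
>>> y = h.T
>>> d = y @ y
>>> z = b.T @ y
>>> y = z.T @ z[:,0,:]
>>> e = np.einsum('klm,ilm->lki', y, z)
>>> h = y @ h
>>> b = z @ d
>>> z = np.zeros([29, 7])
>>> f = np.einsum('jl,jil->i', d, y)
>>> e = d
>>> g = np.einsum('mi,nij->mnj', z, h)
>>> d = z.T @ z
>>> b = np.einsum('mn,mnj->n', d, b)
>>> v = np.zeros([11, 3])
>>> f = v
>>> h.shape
(3, 7, 3)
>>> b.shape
(7,)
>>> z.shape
(29, 7)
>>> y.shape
(3, 7, 3)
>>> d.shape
(7, 7)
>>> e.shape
(3, 3)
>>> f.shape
(11, 3)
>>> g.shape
(29, 3, 3)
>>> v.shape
(11, 3)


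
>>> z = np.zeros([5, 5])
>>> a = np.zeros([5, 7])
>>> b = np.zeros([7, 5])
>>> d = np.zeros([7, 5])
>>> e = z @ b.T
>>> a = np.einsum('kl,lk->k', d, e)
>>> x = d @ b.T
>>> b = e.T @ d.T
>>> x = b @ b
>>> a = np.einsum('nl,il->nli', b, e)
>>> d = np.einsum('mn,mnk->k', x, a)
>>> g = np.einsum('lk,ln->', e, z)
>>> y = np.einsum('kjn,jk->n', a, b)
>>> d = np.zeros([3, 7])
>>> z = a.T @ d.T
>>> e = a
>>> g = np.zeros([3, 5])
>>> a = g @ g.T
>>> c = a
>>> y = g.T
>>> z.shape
(5, 7, 3)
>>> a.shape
(3, 3)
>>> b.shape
(7, 7)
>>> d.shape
(3, 7)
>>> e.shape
(7, 7, 5)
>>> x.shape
(7, 7)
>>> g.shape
(3, 5)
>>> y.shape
(5, 3)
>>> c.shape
(3, 3)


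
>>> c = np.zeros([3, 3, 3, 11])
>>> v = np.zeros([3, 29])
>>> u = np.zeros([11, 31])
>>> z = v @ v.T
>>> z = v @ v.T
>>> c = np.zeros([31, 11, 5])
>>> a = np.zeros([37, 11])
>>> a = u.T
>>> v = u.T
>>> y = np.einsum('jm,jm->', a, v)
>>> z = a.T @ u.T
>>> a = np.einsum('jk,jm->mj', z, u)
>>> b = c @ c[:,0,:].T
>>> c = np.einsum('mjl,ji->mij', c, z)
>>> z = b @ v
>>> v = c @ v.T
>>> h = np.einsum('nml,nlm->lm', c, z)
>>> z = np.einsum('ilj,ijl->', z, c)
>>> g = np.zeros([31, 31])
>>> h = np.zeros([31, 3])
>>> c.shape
(31, 11, 11)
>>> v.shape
(31, 11, 31)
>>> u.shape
(11, 31)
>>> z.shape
()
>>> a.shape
(31, 11)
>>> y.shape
()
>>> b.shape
(31, 11, 31)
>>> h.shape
(31, 3)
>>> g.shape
(31, 31)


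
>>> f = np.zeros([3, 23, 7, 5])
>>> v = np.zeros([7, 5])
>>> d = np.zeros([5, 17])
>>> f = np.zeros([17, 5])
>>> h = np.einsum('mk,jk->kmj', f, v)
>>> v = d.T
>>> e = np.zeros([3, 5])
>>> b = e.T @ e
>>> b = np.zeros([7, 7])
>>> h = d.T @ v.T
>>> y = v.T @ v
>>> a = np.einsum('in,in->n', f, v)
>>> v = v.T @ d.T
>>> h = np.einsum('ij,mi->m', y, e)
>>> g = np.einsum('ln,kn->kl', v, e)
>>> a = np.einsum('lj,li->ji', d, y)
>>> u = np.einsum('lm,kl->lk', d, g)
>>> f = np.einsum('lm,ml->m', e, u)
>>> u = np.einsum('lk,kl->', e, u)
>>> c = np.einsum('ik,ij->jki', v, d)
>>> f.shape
(5,)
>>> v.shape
(5, 5)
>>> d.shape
(5, 17)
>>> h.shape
(3,)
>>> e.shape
(3, 5)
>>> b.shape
(7, 7)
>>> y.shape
(5, 5)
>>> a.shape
(17, 5)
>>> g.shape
(3, 5)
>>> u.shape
()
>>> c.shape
(17, 5, 5)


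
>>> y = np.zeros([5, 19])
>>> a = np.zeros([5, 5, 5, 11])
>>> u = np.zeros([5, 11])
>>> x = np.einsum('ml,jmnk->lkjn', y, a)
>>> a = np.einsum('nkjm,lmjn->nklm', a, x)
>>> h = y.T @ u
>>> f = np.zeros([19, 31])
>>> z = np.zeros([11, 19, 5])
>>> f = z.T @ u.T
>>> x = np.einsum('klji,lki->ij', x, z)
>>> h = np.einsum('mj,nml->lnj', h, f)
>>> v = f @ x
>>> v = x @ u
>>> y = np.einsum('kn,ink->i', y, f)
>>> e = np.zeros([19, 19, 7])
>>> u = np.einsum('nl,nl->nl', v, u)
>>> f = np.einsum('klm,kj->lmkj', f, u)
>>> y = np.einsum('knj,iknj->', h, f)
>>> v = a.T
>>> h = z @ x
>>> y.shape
()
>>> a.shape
(5, 5, 19, 11)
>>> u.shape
(5, 11)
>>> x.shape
(5, 5)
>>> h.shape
(11, 19, 5)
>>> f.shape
(19, 5, 5, 11)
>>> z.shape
(11, 19, 5)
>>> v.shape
(11, 19, 5, 5)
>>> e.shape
(19, 19, 7)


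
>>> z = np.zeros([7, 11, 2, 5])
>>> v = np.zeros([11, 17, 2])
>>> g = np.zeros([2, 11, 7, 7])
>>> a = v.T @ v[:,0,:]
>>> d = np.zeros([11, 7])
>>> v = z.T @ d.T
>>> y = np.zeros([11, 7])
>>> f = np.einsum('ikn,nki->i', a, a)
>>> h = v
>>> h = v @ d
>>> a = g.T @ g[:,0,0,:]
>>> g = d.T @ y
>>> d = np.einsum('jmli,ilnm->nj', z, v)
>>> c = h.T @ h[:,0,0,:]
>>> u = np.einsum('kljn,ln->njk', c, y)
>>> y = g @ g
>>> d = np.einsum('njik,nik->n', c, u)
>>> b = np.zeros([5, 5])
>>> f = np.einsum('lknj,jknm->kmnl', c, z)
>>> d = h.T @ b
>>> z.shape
(7, 11, 2, 5)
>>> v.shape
(5, 2, 11, 11)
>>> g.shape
(7, 7)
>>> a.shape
(7, 7, 11, 7)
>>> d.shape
(7, 11, 2, 5)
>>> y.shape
(7, 7)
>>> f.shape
(11, 5, 2, 7)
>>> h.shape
(5, 2, 11, 7)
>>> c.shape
(7, 11, 2, 7)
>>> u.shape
(7, 2, 7)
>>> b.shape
(5, 5)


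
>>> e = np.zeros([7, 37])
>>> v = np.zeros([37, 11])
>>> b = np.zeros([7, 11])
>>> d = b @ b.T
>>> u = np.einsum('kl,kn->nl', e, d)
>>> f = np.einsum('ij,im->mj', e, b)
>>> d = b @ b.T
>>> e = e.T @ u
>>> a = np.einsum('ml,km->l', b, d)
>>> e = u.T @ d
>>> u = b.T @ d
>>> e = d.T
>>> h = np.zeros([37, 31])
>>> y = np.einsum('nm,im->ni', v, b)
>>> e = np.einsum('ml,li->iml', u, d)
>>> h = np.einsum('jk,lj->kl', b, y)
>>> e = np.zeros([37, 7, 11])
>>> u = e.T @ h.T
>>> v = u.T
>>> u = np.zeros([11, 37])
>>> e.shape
(37, 7, 11)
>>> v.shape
(11, 7, 11)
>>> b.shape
(7, 11)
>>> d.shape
(7, 7)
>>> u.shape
(11, 37)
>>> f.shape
(11, 37)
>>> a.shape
(11,)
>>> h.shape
(11, 37)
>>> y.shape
(37, 7)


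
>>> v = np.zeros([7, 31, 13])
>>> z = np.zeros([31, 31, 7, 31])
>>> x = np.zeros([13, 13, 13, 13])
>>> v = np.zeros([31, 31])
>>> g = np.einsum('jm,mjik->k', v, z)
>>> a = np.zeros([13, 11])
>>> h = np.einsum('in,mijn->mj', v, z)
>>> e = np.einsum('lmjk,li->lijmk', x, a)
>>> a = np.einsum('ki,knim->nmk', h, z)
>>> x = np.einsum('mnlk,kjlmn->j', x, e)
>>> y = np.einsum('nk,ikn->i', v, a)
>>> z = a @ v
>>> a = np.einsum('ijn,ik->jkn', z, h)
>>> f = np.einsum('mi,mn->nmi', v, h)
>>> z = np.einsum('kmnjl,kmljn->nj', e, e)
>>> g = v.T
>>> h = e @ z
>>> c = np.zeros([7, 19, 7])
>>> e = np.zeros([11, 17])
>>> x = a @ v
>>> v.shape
(31, 31)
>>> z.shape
(13, 13)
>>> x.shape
(31, 7, 31)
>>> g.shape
(31, 31)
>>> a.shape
(31, 7, 31)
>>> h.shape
(13, 11, 13, 13, 13)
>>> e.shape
(11, 17)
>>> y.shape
(31,)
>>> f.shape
(7, 31, 31)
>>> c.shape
(7, 19, 7)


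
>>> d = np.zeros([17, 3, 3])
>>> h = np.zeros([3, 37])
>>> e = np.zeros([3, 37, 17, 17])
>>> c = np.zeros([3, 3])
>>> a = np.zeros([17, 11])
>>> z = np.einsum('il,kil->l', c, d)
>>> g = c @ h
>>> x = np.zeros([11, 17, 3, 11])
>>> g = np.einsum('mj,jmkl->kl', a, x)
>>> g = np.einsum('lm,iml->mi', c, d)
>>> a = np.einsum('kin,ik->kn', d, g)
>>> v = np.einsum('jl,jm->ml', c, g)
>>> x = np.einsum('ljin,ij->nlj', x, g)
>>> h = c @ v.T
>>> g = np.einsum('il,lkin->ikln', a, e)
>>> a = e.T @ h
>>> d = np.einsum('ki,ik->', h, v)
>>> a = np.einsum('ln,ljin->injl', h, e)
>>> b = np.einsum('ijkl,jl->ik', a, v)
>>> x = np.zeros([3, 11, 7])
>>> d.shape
()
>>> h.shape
(3, 17)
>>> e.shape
(3, 37, 17, 17)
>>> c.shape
(3, 3)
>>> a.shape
(17, 17, 37, 3)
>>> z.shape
(3,)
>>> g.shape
(17, 37, 3, 17)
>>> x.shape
(3, 11, 7)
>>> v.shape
(17, 3)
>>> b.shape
(17, 37)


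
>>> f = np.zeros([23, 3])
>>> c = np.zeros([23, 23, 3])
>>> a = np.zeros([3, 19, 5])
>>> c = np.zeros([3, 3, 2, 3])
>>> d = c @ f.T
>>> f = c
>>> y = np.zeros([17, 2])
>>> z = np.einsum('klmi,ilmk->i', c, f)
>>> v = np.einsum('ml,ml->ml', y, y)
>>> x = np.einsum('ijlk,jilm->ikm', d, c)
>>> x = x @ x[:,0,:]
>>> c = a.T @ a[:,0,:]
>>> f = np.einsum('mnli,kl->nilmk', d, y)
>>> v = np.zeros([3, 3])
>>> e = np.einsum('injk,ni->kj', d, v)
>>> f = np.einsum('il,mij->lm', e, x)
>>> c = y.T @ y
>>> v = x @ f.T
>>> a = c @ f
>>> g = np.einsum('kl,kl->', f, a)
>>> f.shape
(2, 3)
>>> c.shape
(2, 2)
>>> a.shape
(2, 3)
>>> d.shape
(3, 3, 2, 23)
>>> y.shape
(17, 2)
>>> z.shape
(3,)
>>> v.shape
(3, 23, 2)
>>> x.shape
(3, 23, 3)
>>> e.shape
(23, 2)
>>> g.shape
()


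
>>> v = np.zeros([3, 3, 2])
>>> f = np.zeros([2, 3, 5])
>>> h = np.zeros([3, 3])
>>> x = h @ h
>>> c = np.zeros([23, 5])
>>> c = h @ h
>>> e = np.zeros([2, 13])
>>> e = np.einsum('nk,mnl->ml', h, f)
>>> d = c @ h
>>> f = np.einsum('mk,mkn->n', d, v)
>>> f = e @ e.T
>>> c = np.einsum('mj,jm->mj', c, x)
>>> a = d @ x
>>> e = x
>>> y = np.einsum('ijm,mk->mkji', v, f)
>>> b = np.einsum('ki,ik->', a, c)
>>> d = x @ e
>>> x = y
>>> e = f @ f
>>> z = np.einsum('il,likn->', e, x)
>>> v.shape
(3, 3, 2)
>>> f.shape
(2, 2)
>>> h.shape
(3, 3)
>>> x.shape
(2, 2, 3, 3)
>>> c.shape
(3, 3)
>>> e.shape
(2, 2)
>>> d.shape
(3, 3)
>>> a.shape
(3, 3)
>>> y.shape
(2, 2, 3, 3)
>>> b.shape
()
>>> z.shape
()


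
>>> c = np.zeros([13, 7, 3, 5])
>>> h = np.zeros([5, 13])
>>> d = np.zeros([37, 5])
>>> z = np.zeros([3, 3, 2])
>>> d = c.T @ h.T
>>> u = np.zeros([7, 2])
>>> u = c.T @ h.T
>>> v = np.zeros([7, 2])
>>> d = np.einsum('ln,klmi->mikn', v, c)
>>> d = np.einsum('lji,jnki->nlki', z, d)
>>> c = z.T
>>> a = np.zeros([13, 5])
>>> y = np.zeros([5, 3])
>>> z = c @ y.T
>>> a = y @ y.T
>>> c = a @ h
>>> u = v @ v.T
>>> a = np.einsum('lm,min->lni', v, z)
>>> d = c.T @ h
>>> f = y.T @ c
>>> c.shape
(5, 13)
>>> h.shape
(5, 13)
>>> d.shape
(13, 13)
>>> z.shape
(2, 3, 5)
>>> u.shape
(7, 7)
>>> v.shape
(7, 2)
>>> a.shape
(7, 5, 3)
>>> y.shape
(5, 3)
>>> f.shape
(3, 13)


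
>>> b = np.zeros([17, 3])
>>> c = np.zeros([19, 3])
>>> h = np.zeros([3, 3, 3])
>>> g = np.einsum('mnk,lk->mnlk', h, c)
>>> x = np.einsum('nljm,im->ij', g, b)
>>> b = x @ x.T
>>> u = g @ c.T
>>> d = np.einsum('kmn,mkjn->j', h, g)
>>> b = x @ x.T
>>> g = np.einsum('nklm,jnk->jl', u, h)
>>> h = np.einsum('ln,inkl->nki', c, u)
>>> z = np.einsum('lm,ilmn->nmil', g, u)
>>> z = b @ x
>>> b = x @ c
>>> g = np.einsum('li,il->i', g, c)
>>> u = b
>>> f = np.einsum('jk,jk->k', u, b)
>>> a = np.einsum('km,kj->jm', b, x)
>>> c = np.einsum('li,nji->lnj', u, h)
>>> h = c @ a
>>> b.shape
(17, 3)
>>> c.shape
(17, 3, 19)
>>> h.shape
(17, 3, 3)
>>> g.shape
(19,)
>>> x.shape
(17, 19)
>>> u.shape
(17, 3)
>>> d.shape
(19,)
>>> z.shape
(17, 19)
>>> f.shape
(3,)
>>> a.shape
(19, 3)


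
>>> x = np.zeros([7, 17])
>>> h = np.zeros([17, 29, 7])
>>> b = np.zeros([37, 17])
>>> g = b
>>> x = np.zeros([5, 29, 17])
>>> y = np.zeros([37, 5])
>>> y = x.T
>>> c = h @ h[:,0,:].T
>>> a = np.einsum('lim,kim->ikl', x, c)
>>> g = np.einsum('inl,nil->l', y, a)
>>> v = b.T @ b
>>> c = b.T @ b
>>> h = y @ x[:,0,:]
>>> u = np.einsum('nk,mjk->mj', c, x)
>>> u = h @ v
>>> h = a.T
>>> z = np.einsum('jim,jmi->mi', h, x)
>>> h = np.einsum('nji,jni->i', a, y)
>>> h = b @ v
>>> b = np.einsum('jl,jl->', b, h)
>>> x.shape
(5, 29, 17)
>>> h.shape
(37, 17)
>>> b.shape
()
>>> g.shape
(5,)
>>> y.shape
(17, 29, 5)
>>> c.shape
(17, 17)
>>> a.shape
(29, 17, 5)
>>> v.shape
(17, 17)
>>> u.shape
(17, 29, 17)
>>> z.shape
(29, 17)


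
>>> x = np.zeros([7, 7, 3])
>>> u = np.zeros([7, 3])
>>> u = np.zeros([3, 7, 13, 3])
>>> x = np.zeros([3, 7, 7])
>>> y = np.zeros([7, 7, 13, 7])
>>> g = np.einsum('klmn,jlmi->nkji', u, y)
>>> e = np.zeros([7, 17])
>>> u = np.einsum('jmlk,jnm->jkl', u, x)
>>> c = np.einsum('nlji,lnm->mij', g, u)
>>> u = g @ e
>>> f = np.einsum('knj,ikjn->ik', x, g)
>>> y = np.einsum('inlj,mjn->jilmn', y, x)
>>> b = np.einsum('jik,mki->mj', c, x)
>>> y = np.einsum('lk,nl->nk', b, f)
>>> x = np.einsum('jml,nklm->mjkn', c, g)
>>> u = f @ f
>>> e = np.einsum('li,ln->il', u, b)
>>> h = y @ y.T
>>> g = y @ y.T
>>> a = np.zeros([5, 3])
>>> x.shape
(7, 13, 3, 3)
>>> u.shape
(3, 3)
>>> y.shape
(3, 13)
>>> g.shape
(3, 3)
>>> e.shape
(3, 3)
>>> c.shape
(13, 7, 7)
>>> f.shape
(3, 3)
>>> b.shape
(3, 13)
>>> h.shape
(3, 3)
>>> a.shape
(5, 3)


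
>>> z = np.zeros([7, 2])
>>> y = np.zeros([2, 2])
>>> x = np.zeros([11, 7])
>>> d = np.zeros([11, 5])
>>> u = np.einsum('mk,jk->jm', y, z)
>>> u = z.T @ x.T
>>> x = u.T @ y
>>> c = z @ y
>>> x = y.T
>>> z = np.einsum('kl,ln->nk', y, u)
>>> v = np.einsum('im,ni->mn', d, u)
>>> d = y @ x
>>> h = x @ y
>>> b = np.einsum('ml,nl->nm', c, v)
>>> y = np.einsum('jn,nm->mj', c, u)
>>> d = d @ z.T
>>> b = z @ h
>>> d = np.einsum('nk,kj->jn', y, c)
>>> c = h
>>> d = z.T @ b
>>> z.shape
(11, 2)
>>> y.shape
(11, 7)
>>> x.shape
(2, 2)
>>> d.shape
(2, 2)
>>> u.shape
(2, 11)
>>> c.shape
(2, 2)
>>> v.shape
(5, 2)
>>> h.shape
(2, 2)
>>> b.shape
(11, 2)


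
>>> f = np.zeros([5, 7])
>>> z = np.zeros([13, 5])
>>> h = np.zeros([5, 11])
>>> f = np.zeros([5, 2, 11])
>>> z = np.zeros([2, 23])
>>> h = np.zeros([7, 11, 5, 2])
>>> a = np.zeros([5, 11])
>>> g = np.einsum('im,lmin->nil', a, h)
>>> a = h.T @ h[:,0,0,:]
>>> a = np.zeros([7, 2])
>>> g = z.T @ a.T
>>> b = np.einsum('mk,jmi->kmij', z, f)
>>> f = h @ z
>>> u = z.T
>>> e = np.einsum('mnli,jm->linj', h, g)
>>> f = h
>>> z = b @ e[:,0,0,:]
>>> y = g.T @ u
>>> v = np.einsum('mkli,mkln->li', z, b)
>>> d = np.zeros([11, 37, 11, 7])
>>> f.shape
(7, 11, 5, 2)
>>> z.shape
(23, 2, 11, 23)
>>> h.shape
(7, 11, 5, 2)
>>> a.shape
(7, 2)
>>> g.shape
(23, 7)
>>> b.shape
(23, 2, 11, 5)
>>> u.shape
(23, 2)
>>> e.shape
(5, 2, 11, 23)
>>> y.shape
(7, 2)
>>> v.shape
(11, 23)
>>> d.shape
(11, 37, 11, 7)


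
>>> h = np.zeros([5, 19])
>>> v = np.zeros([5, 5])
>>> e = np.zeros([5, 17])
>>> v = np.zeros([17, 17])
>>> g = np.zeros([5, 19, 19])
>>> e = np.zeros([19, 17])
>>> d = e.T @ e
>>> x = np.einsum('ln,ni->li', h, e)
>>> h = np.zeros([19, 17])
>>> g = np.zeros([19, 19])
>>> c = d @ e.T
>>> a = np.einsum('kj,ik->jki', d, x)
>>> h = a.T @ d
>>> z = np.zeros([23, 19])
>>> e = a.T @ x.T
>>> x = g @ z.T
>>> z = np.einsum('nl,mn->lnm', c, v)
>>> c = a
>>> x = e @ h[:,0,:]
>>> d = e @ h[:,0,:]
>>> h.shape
(5, 17, 17)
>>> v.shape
(17, 17)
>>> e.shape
(5, 17, 5)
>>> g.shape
(19, 19)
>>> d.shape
(5, 17, 17)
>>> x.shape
(5, 17, 17)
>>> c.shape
(17, 17, 5)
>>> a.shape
(17, 17, 5)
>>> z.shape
(19, 17, 17)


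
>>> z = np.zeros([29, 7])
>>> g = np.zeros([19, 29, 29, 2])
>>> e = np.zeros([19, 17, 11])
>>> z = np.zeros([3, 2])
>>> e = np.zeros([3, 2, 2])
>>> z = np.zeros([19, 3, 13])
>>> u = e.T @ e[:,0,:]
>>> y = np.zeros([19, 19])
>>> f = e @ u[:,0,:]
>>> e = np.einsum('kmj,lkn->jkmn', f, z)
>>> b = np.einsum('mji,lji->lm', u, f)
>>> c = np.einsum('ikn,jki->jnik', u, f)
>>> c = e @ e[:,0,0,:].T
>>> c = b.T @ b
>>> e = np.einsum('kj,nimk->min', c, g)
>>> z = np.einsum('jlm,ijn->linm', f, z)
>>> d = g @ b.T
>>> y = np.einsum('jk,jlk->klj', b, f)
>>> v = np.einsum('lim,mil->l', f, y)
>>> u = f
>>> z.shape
(2, 19, 13, 2)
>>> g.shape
(19, 29, 29, 2)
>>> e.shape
(29, 29, 19)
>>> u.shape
(3, 2, 2)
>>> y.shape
(2, 2, 3)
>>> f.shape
(3, 2, 2)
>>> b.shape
(3, 2)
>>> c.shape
(2, 2)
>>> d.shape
(19, 29, 29, 3)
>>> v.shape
(3,)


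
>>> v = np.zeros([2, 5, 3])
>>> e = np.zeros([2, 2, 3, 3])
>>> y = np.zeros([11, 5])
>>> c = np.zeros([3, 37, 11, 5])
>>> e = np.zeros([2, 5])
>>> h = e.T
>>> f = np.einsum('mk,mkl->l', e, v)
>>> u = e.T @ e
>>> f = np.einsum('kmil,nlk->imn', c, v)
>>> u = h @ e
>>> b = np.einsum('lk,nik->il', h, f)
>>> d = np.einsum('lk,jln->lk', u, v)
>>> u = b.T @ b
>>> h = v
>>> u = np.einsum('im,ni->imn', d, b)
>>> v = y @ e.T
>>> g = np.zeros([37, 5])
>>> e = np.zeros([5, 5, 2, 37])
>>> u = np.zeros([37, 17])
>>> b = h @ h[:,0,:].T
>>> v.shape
(11, 2)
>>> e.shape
(5, 5, 2, 37)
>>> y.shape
(11, 5)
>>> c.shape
(3, 37, 11, 5)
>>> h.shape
(2, 5, 3)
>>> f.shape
(11, 37, 2)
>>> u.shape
(37, 17)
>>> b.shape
(2, 5, 2)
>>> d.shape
(5, 5)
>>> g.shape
(37, 5)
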